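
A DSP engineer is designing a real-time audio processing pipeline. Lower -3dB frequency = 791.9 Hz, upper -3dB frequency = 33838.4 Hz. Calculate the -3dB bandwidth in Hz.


Bandwidth is the difference of -3dB frequencies:
BW = f_high - f_low
   = 33838.4 - 791.9
   = 33046.5 Hz

33046.5 Hz


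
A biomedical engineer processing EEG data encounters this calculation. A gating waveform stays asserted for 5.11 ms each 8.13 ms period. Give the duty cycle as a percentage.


Duty cycle as a percentage:
DC = (t_on / T) * 100
   = (5.11 / 8.13) * 100
   = 0.628536 * 100
   = 62.85 %

62.85 %


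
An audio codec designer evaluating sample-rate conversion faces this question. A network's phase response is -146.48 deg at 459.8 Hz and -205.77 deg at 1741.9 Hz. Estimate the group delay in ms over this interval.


Group delay from phase difference:
tau = -d(phi)/d(omega)
d(phi) = -59.29 deg = -1.034806 rad
d(omega) = 2*pi*(1741.9 - 459.8) = 8055.6719 rad/s
tau = -(-1.034806) / 8055.6719
    = 0.1285 ms

0.1285 ms


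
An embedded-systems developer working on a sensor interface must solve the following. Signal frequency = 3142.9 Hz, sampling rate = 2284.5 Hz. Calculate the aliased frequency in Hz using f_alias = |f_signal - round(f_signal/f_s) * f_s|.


Compute the nearest integer multiple of fs to the signal:
n = round(3142.9 / 2284.5) = 1
f_alias = |3142.9 - 1 * 2284.5|
        = |3142.9 - 2284.5|
        = 858.4 Hz

858.4


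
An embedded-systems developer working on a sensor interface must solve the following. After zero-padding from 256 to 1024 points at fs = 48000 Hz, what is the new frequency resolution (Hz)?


Frequency resolution after zero-padding:
N_padded = 256 * 4 = 1024
df = fs / N_padded
   = 48000 / 1024
   = 46.875 Hz

46.875 Hz


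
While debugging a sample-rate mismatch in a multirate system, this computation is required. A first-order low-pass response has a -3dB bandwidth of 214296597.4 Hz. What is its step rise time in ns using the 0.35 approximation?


Rise time from bandwidth relationship:
tr = 0.35 / BW
   = 0.35 / 214296597.4
   = 1.633250384e-09 s
   = 1.6333 ns

1.6333 ns


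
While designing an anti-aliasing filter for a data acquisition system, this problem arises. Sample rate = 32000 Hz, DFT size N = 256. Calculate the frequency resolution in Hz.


DFT frequency resolution:
df = fs / N
   = 32000 / 256
   = 125.0 Hz

125.0 Hz


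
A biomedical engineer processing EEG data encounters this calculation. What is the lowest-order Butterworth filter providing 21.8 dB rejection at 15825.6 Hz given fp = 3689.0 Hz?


Butterworth filter order formula:
n = log10(10^(A/10) - 1) / (2 * log10(f_stop/f_pass))
10^(21.8/10) - 1 = 150.3561
f_stop/f_pass = 15825.6 / 3689.0 = 4.2899
n = 1.7212 -> ceil = 2

2


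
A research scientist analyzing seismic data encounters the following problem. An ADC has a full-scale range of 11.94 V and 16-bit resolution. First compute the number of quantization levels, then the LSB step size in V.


Step 1 — number of quantization levels:
L = 2^N = 2^16 = 65536

Step 2 — LSB step size:
delta = Vfs / L
      = 11.94 / 65536
      = 0.00018219 V

Levels = 65536; step size = 0.00018219 V


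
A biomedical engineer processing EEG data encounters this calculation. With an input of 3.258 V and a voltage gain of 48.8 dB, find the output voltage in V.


Output voltage from dB gain:
V_out = V_in * 10^(gain_dB / 20)
      = 3.258 * 10^(48.8 / 20)
      = 3.258 * 275.42287
      = 897.3277 V

897.3277 V


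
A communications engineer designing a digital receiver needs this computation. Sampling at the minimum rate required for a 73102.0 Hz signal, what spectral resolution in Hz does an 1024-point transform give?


Step 1 — Nyquist sampling rate:
fs = 2 * fmax = 2 * 73102.0 = 146204.0 Hz

Step 2 — DFT bin spacing:
df = fs / N = 146204.0 / 1024 = 142.7773 Hz

142.7773 Hz


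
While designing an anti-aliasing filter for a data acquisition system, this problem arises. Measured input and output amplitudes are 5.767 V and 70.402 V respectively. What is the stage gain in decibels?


Voltage gain in dB:
G = 20 * log10(Vout / Vin)
  = 20 * log10(70.402 / 5.767)
  = 20 * log10(12.207734)
  = 20 * 1.086635
  = 21.73 dB

21.73 dB


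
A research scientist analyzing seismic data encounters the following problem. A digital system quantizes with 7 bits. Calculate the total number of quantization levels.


Number of quantization levels = 2^N
= 2^7
= 128

128


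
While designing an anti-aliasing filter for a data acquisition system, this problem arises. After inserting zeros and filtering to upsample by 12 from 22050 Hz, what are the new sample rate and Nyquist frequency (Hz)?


Step 1 — output sample rate after interpolation by L:
fs_out = L * fs_in = 12 * 22050 = 264600 Hz

Step 2 — Nyquist frequency of the output stream:
f_Nyq = fs_out / 2 = 264600 / 2 = 132300.0 Hz

fs_out = 264600 Hz; f_Nyquist = 132300.0 Hz


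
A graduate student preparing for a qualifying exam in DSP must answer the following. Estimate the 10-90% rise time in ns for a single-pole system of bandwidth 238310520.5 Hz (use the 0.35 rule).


Rise time from bandwidth relationship:
tr = 0.35 / BW
   = 0.35 / 238310520.5
   = 1.468672047e-09 s
   = 1.4687 ns

1.4687 ns


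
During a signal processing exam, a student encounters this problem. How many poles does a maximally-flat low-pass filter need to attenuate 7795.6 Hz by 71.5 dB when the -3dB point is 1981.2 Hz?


Butterworth filter order formula:
n = log10(10^(A/10) - 1) / (2 * log10(f_stop/f_pass))
10^(71.5/10) - 1 = 14125374.4462
f_stop/f_pass = 7795.6 / 1981.2 = 3.9348
n = 6.0092 -> ceil = 7

7


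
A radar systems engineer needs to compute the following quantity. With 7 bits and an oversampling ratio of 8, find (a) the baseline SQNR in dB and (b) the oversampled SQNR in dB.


Step 1 — baseline SQNR at Nyquist:
SQNR_base = 6.02*N + 1.76
          = 6.02*7 + 1.76
          = 43.9 dB

Step 2 — oversampling processing gain:
G = 10*log10(OSR) = 10*log10(8) = 9.03 dB

Step 3 — total:
SQNR_total = 43.9 + 9.03 = 52.93 dB

Base SQNR = 43.9 dB; oversampled SQNR = 52.93 dB


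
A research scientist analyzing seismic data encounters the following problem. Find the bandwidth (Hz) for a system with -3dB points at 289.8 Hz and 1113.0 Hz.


Bandwidth is the difference of -3dB frequencies:
BW = f_high - f_low
   = 1113.0 - 289.8
   = 823.2 Hz

823.2 Hz


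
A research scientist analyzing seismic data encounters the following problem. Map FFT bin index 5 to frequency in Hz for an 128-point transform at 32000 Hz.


Frequency of DFT bin k:
f_k = k * fs / N
    = 5 * 32000 / 128
    = 160000 / 128
    = 1250.0 Hz

1250.0 Hz


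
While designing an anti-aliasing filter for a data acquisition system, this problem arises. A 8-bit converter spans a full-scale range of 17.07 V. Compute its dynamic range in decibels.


Dynamic range from full-scale to LSB:
V_min = V_max / 2^bits = 17.07 / 2^8
DR = 20 * log10(V_max / V_min)
   = 20 * log10(2^8)
   = 20 * 8 * log10(2)
   = 48.16 dB

48.16 dB


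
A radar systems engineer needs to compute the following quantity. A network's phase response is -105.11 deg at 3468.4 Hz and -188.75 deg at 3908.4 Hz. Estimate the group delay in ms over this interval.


Group delay from phase difference:
tau = -d(phi)/d(omega)
d(phi) = -83.64 deg = -1.459793 rad
d(omega) = 2*pi*(3908.4 - 3468.4) = 2764.6015 rad/s
tau = -(-1.459793) / 2764.6015
    = 0.528 ms

0.528 ms


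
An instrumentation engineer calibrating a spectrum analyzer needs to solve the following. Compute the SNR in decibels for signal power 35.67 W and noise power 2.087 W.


SNR in decibels:
SNR = 10 * log10(Ps / Pn)
    = 10 * log10(35.67 / 2.087)
    = 10 * log10(17.0915)
    = 10 * 1.2328
    = 12.33 dB

12.33 dB


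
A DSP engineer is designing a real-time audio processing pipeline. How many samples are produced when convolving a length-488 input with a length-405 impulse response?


Linear convolution output length:
L = N + M - 1
  = 488 + 405 - 1
  = 892 samples

892


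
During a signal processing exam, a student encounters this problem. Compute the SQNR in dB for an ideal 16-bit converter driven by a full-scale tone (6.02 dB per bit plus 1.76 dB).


Theoretical SNR for a full-scale sinusoid:
SNR = 6.02 * N + 1.76
    = 6.02 * 16 + 1.76
    = 96.32 + 1.76
    = 98.08 dB

98.08 dB


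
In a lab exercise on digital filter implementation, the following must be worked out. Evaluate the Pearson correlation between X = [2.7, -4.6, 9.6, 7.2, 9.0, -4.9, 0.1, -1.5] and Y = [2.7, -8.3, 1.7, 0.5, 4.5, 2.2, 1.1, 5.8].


Pearson correlation coefficient (population):
r = cov(X,Y) / (std(X) * std(Y))
Mean X = 2.2, Mean Y = 1.275
Cov(X,Y) = 8.01
Std(X) = 5.488625, Std(Y) = 3.972641
r = 0.3674

0.3674


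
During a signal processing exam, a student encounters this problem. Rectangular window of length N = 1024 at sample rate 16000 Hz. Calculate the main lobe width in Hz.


Main lobe width for a rectangular window:
Width = 2 * fs / N
      = 2 * 16000 / 1024
      = 32000 / 1024
      = 31.25 Hz

31.25 Hz


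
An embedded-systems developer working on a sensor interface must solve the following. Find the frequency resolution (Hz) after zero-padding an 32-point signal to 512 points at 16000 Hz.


Frequency resolution after zero-padding:
N_padded = 32 * 16 = 512
df = fs / N_padded
   = 16000 / 512
   = 31.25 Hz

31.25 Hz


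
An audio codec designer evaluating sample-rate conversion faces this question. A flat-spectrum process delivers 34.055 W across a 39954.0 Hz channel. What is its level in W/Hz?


Power spectral density:
PSD = P / BW
    = 34.055 / 39954.0
    = 0.00085236 W/Hz

0.00085236 W/Hz


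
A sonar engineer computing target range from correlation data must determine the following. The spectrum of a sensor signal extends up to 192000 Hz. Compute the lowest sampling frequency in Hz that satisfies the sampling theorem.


The Nyquist rate is twice the maximum frequency component.
fs_min = 2 * fmax
      = 2 * 192000
      = 384000 Hz

384000


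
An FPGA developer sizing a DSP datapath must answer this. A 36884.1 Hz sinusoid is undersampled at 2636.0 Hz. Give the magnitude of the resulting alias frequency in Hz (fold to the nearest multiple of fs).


Compute the nearest integer multiple of fs to the signal:
n = round(36884.1 / 2636.0) = 14
f_alias = |36884.1 - 14 * 2636.0|
        = |36884.1 - 36904.0|
        = 19.9 Hz

19.9


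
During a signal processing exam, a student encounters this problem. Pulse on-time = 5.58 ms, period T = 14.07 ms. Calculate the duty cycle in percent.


Duty cycle as a percentage:
DC = (t_on / T) * 100
   = (5.58 / 14.07) * 100
   = 0.396588 * 100
   = 39.66 %

39.66 %


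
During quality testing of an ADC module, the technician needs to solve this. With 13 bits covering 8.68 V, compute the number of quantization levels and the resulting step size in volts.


Step 1 — number of quantization levels:
L = 2^N = 2^13 = 8192

Step 2 — LSB step size:
delta = Vfs / L
      = 8.68 / 8192
      = 0.00105957 V

Levels = 8192; step size = 0.00105957 V


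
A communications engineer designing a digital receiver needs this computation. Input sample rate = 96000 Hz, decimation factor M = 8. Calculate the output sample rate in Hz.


Decimation reduces the sample rate:
fs_out = fs_in / M
       = 96000 / 8
       = 12000.0 Hz

12000.0 Hz


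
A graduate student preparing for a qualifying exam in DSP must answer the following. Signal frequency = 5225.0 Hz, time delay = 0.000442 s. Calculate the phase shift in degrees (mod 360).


Phase shift from frequency and time delay:
phi = 360 * f * t_delay
    = 360 * 5225.0 * 0.000442
    = 831.4 degrees
    mod 360 = 111.4 degrees

111.4 degrees


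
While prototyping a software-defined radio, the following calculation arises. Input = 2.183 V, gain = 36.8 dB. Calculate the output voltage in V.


Output voltage from dB gain:
V_out = V_in * 10^(gain_dB / 20)
      = 2.183 * 10^(36.8 / 20)
      = 2.183 * 69.183097
      = 151.0267 V

151.0267 V


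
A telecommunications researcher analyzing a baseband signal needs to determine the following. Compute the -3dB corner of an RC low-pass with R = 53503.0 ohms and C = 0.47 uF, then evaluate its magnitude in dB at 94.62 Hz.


Step 1 — cutoff frequency:
fc = 1 / (2*pi*R*C)
C = 0.47 uF = 4.7e-07 F
fc = 1 / (2*pi*53503.0*4.7e-07)
   = 6.32913 Hz

Step 2 — magnitude at f = 94.62 Hz:
|H(f)| = 1 / sqrt(1 + (f/fc)^2)
f/fc = 94.62 / 6.32913 = 14.949922
|H| = 1 / sqrt(1 + 223.500168) = 0.0667408
|H|_dB = 20*log10(0.0667408) = -23.51 dB

fc = 6.32913 Hz; |H(94.62 Hz)| = -23.51 dB


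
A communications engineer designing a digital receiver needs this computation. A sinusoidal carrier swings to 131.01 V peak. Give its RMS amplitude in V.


RMS voltage for a sinusoidal waveform:
V_rms = V_peak / sqrt(2)
      = 131.01 / 1.414214
      = 92.638 V

92.638 V


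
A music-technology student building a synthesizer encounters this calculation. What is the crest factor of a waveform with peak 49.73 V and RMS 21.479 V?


Crest factor is the ratio of peak to RMS:
CF = V_peak / V_rms
   = 49.73 / 21.479
   = 2.3153

2.3153


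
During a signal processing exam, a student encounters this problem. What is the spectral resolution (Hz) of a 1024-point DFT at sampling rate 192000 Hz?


DFT frequency resolution:
df = fs / N
   = 192000 / 1024
   = 187.5 Hz

187.5 Hz


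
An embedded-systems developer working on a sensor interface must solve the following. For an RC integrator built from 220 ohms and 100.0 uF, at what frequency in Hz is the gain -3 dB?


Cutoff frequency of a first-order RC filter:
fc = 1 / (2 * pi * R * C)
C = 100.0 uF = 0.0001 F
fc = 1 / (2 * pi * 220 * 0.0001)
   = 1 / 0.13823007675795
   = 7.234316 Hz

7.234316 Hz


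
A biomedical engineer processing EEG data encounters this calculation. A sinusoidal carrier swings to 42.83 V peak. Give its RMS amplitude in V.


RMS voltage for a sinusoidal waveform:
V_rms = V_peak / sqrt(2)
      = 42.83 / 1.414214
      = 30.285 V

30.285 V


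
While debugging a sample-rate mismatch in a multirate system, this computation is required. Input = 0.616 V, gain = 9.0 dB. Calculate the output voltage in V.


Output voltage from dB gain:
V_out = V_in * 10^(gain_dB / 20)
      = 0.616 * 10^(9.0 / 20)
      = 0.616 * 2.818383
      = 1.7361 V

1.7361 V


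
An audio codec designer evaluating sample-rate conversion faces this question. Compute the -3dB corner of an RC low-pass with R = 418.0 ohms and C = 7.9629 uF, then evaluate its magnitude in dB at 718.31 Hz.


Step 1 — cutoff frequency:
fc = 1 / (2*pi*R*C)
C = 7.9629 uF = 7.9629e-06 F
fc = 1 / (2*pi*418.0*7.9629e-06)
   = 47.8159 Hz

Step 2 — magnitude at f = 718.31 Hz:
|H(f)| = 1 / sqrt(1 + (f/fc)^2)
f/fc = 718.31 / 47.8159 = 15.022409
|H| = 1 / sqrt(1 + 225.672772) = 0.0664202
|H|_dB = 20*log10(0.0664202) = -23.55 dB

fc = 47.8159 Hz; |H(718.31 Hz)| = -23.55 dB


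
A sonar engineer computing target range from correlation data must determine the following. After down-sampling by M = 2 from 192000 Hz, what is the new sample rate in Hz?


Decimation reduces the sample rate:
fs_out = fs_in / M
       = 192000 / 2
       = 96000.0 Hz

96000.0 Hz


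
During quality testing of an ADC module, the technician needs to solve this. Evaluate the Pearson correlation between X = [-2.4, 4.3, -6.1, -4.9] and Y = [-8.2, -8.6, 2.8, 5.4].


Pearson correlation coefficient (population):
r = cov(X,Y) / (std(X) * std(Y))
Mean X = -2.275, Mean Y = -2.15
Cov(X,Y) = -20.10125
Std(X) = 4.023913, Std(Y) = 6.318821
r = -0.7906

-0.7906


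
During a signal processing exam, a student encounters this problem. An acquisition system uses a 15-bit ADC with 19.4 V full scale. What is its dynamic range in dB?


Dynamic range from full-scale to LSB:
V_min = V_max / 2^bits = 19.4 / 2^15
DR = 20 * log10(V_max / V_min)
   = 20 * log10(2^15)
   = 20 * 15 * log10(2)
   = 90.31 dB

90.31 dB


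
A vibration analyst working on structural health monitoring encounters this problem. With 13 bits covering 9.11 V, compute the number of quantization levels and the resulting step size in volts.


Step 1 — number of quantization levels:
L = 2^N = 2^13 = 8192

Step 2 — LSB step size:
delta = Vfs / L
      = 9.11 / 8192
      = 0.00111206 V

Levels = 8192; step size = 0.00111206 V


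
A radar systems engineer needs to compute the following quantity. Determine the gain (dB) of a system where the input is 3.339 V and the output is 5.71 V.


Voltage gain in dB:
G = 20 * log10(Vout / Vin)
  = 20 * log10(5.71 / 3.339)
  = 20 * log10(1.710093)
  = 20 * 0.23302
  = 4.66 dB

4.66 dB


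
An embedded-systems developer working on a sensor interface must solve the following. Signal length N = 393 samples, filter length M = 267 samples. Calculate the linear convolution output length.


Linear convolution output length:
L = N + M - 1
  = 393 + 267 - 1
  = 659 samples

659


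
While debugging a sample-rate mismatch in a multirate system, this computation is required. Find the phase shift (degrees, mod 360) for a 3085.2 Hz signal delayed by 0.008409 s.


Phase shift from frequency and time delay:
phi = 360 * f * t_delay
    = 360 * 3085.2 * 0.008409
    = 9339.64 degrees
    mod 360 = 339.64 degrees

339.64 degrees


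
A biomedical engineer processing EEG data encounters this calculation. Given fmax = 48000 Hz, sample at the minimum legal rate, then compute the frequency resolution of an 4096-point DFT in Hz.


Step 1 — Nyquist sampling rate:
fs = 2 * fmax = 2 * 48000 = 96000 Hz

Step 2 — DFT bin spacing:
df = fs / N = 96000 / 4096 = 23.4375 Hz

23.4375 Hz


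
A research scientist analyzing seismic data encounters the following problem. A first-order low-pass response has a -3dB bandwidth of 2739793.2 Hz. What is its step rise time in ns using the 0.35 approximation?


Rise time from bandwidth relationship:
tr = 0.35 / BW
   = 0.35 / 2739793.2
   = 1.277468679e-07 s
   = 127.7469 ns

127.7469 ns


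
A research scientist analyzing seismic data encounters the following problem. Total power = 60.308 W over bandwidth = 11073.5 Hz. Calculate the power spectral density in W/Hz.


Power spectral density:
PSD = P / BW
    = 60.308 / 11073.5
    = 0.00544616 W/Hz

0.00544616 W/Hz


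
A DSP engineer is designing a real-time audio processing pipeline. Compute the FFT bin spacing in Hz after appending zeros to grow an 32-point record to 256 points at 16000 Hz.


Frequency resolution after zero-padding:
N_padded = 32 * 8 = 256
df = fs / N_padded
   = 16000 / 256
   = 62.5 Hz

62.5 Hz


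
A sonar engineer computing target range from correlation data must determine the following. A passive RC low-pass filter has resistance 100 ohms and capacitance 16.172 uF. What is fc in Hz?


Cutoff frequency of a first-order RC filter:
fc = 1 / (2 * pi * R * C)
C = 16.172 uF = 1.6172e-05 F
fc = 1 / (2 * pi * 100 * 1.6172e-05)
   = 1 / 0.010161167278771
   = 98.41389 Hz

98.41389 Hz


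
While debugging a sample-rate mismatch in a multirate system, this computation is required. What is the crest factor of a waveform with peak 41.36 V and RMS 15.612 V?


Crest factor is the ratio of peak to RMS:
CF = V_peak / V_rms
   = 41.36 / 15.612
   = 2.6492

2.6492


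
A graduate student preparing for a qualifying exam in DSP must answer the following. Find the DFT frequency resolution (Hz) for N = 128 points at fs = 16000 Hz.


DFT frequency resolution:
df = fs / N
   = 16000 / 128
   = 125.0 Hz

125.0 Hz


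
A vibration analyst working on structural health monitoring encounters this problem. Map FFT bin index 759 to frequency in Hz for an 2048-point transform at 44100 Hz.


Frequency of DFT bin k:
f_k = k * fs / N
    = 759 * 44100 / 2048
    = 33471900 / 2048
    = 16343.701 Hz

16343.701 Hz


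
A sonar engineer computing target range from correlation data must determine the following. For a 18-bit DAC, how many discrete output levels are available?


Number of quantization levels = 2^N
= 2^18
= 262144

262144


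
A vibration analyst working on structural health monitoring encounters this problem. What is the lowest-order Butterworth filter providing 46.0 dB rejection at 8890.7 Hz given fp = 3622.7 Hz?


Butterworth filter order formula:
n = log10(10^(A/10) - 1) / (2 * log10(f_stop/f_pass))
10^(46.0/10) - 1 = 39809.7171
f_stop/f_pass = 8890.7 / 3622.7 = 2.4542
n = 5.8989 -> ceil = 6

6


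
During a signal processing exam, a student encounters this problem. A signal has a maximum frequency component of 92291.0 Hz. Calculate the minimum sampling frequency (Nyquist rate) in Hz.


The Nyquist rate is twice the maximum frequency component.
fs_min = 2 * fmax
      = 2 * 92291.0
      = 184582.0 Hz

184582.0


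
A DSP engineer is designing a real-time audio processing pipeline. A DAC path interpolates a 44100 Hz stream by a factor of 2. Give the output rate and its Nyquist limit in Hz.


Step 1 — output sample rate after interpolation by L:
fs_out = L * fs_in = 2 * 44100 = 88200 Hz

Step 2 — Nyquist frequency of the output stream:
f_Nyq = fs_out / 2 = 88200 / 2 = 44100.0 Hz

fs_out = 88200 Hz; f_Nyquist = 44100.0 Hz


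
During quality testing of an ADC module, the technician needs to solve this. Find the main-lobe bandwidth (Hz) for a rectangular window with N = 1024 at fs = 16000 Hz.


Main lobe width for a rectangular window:
Width = 2 * fs / N
      = 2 * 16000 / 1024
      = 32000 / 1024
      = 31.25 Hz

31.25 Hz


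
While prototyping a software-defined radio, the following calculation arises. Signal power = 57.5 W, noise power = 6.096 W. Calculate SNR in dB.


SNR in decibels:
SNR = 10 * log10(Ps / Pn)
    = 10 * log10(57.5 / 6.096)
    = 10 * log10(9.4324)
    = 10 * 0.9746
    = 9.75 dB

9.75 dB


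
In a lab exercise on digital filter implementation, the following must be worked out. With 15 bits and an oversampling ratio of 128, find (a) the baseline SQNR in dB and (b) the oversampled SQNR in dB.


Step 1 — baseline SQNR at Nyquist:
SQNR_base = 6.02*N + 1.76
          = 6.02*15 + 1.76
          = 92.06 dB

Step 2 — oversampling processing gain:
G = 10*log10(OSR) = 10*log10(128) = 21.07 dB

Step 3 — total:
SQNR_total = 92.06 + 21.07 = 113.13 dB

Base SQNR = 92.06 dB; oversampled SQNR = 113.13 dB


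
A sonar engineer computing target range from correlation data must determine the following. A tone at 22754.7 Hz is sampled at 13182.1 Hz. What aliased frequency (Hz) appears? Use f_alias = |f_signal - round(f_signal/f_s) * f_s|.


Compute the nearest integer multiple of fs to the signal:
n = round(22754.7 / 13182.1) = 2
f_alias = |22754.7 - 2 * 13182.1|
        = |22754.7 - 26364.2|
        = 3609.5 Hz

3609.5


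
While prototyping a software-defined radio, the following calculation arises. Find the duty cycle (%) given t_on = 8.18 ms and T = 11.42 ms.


Duty cycle as a percentage:
DC = (t_on / T) * 100
   = (8.18 / 11.42) * 100
   = 0.716287 * 100
   = 71.63 %

71.63 %


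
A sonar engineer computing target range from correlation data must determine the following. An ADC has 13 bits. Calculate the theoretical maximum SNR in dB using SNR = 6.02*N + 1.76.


Theoretical SNR for a full-scale sinusoid:
SNR = 6.02 * N + 1.76
    = 6.02 * 13 + 1.76
    = 78.26 + 1.76
    = 80.02 dB

80.02 dB


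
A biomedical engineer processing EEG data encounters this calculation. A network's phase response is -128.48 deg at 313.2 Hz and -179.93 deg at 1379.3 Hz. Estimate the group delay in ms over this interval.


Group delay from phase difference:
tau = -d(phi)/d(omega)
d(phi) = -51.45 deg = -0.897972 rad
d(omega) = 2*pi*(1379.3 - 313.2) = 6698.5039 rad/s
tau = -(-0.897972) / 6698.5039
    = 0.1341 ms

0.1341 ms


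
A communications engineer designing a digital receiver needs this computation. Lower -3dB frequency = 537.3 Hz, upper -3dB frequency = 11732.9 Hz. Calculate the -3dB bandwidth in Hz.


Bandwidth is the difference of -3dB frequencies:
BW = f_high - f_low
   = 11732.9 - 537.3
   = 11195.6 Hz

11195.6 Hz


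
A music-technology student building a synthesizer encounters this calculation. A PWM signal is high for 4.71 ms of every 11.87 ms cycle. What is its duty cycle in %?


Duty cycle as a percentage:
DC = (t_on / T) * 100
   = (4.71 / 11.87) * 100
   = 0.396799 * 100
   = 39.68 %

39.68 %


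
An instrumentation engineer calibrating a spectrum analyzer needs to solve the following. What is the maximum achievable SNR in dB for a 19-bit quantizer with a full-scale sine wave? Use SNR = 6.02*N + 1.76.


Theoretical SNR for a full-scale sinusoid:
SNR = 6.02 * N + 1.76
    = 6.02 * 19 + 1.76
    = 114.38 + 1.76
    = 116.14 dB

116.14 dB


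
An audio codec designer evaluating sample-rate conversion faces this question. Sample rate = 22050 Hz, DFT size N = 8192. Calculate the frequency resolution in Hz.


DFT frequency resolution:
df = fs / N
   = 22050 / 8192
   = 2.6917 Hz

2.6917 Hz


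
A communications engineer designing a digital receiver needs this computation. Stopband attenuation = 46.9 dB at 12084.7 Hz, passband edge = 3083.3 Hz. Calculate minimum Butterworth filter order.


Butterworth filter order formula:
n = log10(10^(A/10) - 1) / (2 * log10(f_stop/f_pass))
10^(46.9/10) - 1 = 48976.8819
f_stop/f_pass = 12084.7 / 3083.3 = 3.9194
n = 3.953 -> ceil = 4

4


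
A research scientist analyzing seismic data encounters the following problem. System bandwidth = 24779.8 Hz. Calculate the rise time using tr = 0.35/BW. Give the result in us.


Rise time from bandwidth relationship:
tr = 0.35 / BW
   = 0.35 / 24779.8
   = 1.412440778e-05 s
   = 14.1244 us

14.1244 us


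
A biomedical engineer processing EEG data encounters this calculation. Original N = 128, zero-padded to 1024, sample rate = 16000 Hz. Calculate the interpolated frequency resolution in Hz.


Frequency resolution after zero-padding:
N_padded = 128 * 8 = 1024
df = fs / N_padded
   = 16000 / 1024
   = 15.625 Hz

15.625 Hz


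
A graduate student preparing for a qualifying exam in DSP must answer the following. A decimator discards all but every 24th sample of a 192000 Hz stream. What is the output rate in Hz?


Decimation reduces the sample rate:
fs_out = fs_in / M
       = 192000 / 24
       = 8000.0 Hz

8000.0 Hz


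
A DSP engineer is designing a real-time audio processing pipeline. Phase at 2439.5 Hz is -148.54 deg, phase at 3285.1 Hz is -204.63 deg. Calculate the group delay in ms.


Group delay from phase difference:
tau = -d(phi)/d(omega)
d(phi) = -56.09 deg = -0.978955 rad
d(omega) = 2*pi*(3285.1 - 2439.5) = 5313.0615 rad/s
tau = -(-0.978955) / 5313.0615
    = 0.1843 ms

0.1843 ms


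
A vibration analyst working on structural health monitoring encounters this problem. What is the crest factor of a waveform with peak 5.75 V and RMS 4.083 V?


Crest factor is the ratio of peak to RMS:
CF = V_peak / V_rms
   = 5.75 / 4.083
   = 1.4083

1.4083


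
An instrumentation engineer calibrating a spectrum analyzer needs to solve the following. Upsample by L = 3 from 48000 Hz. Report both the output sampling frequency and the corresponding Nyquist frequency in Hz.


Step 1 — output sample rate after interpolation by L:
fs_out = L * fs_in = 3 * 48000 = 144000 Hz

Step 2 — Nyquist frequency of the output stream:
f_Nyq = fs_out / 2 = 144000 / 2 = 72000.0 Hz

fs_out = 144000 Hz; f_Nyquist = 72000.0 Hz


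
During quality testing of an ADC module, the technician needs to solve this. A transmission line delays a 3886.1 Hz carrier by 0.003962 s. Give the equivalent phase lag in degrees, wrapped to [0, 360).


Phase shift from frequency and time delay:
phi = 360 * f * t_delay
    = 360 * 3886.1 * 0.003962
    = 5542.82 degrees
    mod 360 = 142.82 degrees

142.82 degrees


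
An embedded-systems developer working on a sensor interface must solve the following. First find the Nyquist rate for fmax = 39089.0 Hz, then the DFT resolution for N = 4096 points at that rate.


Step 1 — Nyquist sampling rate:
fs = 2 * fmax = 2 * 39089.0 = 78178.0 Hz

Step 2 — DFT bin spacing:
df = fs / N = 78178.0 / 4096 = 19.0864 Hz

19.0864 Hz


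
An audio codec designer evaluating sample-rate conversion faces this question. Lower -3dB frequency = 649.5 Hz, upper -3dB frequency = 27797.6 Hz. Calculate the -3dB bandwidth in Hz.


Bandwidth is the difference of -3dB frequencies:
BW = f_high - f_low
   = 27797.6 - 649.5
   = 27148.1 Hz

27148.1 Hz


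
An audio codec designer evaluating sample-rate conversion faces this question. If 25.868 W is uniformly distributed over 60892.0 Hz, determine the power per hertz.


Power spectral density:
PSD = P / BW
    = 25.868 / 60892.0
    = 0.00042482 W/Hz

0.00042482 W/Hz


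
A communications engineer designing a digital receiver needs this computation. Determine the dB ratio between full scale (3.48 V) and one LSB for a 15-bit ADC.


Dynamic range from full-scale to LSB:
V_min = V_max / 2^bits = 3.48 / 2^15
DR = 20 * log10(V_max / V_min)
   = 20 * log10(2^15)
   = 20 * 15 * log10(2)
   = 90.31 dB

90.31 dB


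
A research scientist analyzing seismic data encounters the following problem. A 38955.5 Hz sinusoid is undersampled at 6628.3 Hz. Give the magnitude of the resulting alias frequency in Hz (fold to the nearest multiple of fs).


Compute the nearest integer multiple of fs to the signal:
n = round(38955.5 / 6628.3) = 6
f_alias = |38955.5 - 6 * 6628.3|
        = |38955.5 - 39769.8|
        = 814.3 Hz

814.3


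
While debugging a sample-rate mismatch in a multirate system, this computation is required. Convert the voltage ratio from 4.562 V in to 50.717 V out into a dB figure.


Voltage gain in dB:
G = 20 * log10(Vout / Vin)
  = 20 * log10(50.717 / 4.562)
  = 20 * log10(11.117273)
  = 20 * 1.045998
  = 20.92 dB

20.92 dB


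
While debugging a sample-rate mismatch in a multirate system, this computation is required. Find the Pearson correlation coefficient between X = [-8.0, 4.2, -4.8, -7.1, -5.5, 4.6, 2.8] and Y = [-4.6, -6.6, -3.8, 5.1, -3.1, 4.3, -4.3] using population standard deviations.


Pearson correlation coefficient (population):
r = cov(X,Y) / (std(X) * std(Y))
Mean X = -1.9714, Mean Y = -1.8571
Cov(X,Y) = -1.389796
Std(X) = 5.170442, Std(Y) = 4.26978
r = -0.063

-0.063


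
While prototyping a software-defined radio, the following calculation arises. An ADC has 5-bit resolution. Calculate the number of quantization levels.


Number of quantization levels = 2^N
= 2^5
= 32

32


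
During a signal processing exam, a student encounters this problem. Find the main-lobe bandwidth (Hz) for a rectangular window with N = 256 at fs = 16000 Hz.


Main lobe width for a rectangular window:
Width = 2 * fs / N
      = 2 * 16000 / 256
      = 32000 / 256
      = 125.0 Hz

125.0 Hz


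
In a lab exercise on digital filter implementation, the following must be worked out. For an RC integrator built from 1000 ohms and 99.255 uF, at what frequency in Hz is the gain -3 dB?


Cutoff frequency of a first-order RC filter:
fc = 1 / (2 * pi * R * C)
C = 99.255 uF = 9.9255e-05 F
fc = 1 / (2 * pi * 1000 * 9.9255e-05)
   = 1 / 0.62363755766411
   = 1.603495 Hz

1.603495 Hz


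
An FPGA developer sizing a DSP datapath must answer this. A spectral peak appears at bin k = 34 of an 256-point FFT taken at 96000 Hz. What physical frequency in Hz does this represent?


Frequency of DFT bin k:
f_k = k * fs / N
    = 34 * 96000 / 256
    = 3264000 / 256
    = 12750.0 Hz

12750.0 Hz


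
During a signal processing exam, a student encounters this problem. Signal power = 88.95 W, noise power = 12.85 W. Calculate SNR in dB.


SNR in decibels:
SNR = 10 * log10(Ps / Pn)
    = 10 * log10(88.95 / 12.85)
    = 10 * log10(6.9222)
    = 10 * 0.8402
    = 8.4 dB

8.4 dB


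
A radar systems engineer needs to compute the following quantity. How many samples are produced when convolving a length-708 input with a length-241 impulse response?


Linear convolution output length:
L = N + M - 1
  = 708 + 241 - 1
  = 948 samples

948


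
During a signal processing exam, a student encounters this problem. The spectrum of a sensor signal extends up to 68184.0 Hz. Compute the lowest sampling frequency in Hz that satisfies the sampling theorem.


The Nyquist rate is twice the maximum frequency component.
fs_min = 2 * fmax
      = 2 * 68184.0
      = 136368.0 Hz

136368.0


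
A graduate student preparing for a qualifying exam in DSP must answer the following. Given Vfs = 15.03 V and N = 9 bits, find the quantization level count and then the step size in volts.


Step 1 — number of quantization levels:
L = 2^N = 2^9 = 512

Step 2 — LSB step size:
delta = Vfs / L
      = 15.03 / 512
      = 0.02935547 V

Levels = 512; step size = 0.02935547 V


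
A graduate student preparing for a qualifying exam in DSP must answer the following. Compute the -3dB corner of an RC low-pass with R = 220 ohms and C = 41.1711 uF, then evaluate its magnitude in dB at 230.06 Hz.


Step 1 — cutoff frequency:
fc = 1 / (2*pi*R*C)
C = 41.1711 uF = 4.11711e-05 F
fc = 1 / (2*pi*220*4.11711e-05)
   = 17.5713 Hz

Step 2 — magnitude at f = 230.06 Hz:
|H(f)| = 1 / sqrt(1 + (f/fc)^2)
f/fc = 230.06 / 17.5713 = 13.092941
|H| = 1 / sqrt(1 + 171.425104) = 0.0761552
|H|_dB = 20*log10(0.0761552) = -22.37 dB

fc = 17.5713 Hz; |H(230.06 Hz)| = -22.37 dB


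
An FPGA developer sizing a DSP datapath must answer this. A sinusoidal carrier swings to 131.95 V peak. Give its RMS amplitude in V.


RMS voltage for a sinusoidal waveform:
V_rms = V_peak / sqrt(2)
      = 131.95 / 1.414214
      = 93.303 V

93.303 V


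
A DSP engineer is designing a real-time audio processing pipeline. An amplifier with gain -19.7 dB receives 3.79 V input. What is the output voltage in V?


Output voltage from dB gain:
V_out = V_in * 10^(gain_dB / 20)
      = 3.79 * 10^(-19.7 / 20)
      = 3.79 * 0.103514
      = 0.3923 V

0.3923 V


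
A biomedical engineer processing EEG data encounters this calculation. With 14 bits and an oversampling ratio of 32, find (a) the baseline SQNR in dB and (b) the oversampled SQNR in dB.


Step 1 — baseline SQNR at Nyquist:
SQNR_base = 6.02*N + 1.76
          = 6.02*14 + 1.76
          = 86.04 dB

Step 2 — oversampling processing gain:
G = 10*log10(OSR) = 10*log10(32) = 15.05 dB

Step 3 — total:
SQNR_total = 86.04 + 15.05 = 101.09 dB

Base SQNR = 86.04 dB; oversampled SQNR = 101.09 dB


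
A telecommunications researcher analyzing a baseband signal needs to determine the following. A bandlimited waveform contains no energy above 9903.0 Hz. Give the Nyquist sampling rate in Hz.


The Nyquist rate is twice the maximum frequency component.
fs_min = 2 * fmax
      = 2 * 9903.0
      = 19806.0 Hz

19806.0


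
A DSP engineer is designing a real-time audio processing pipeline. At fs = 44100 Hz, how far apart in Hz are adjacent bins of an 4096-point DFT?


DFT frequency resolution:
df = fs / N
   = 44100 / 4096
   = 10.7666 Hz

10.7666 Hz


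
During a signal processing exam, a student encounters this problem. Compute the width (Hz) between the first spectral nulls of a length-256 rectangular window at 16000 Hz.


Main lobe width for a rectangular window:
Width = 2 * fs / N
      = 2 * 16000 / 256
      = 32000 / 256
      = 125.0 Hz

125.0 Hz


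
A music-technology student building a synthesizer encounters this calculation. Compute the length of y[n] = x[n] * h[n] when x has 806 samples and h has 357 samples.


Linear convolution output length:
L = N + M - 1
  = 806 + 357 - 1
  = 1162 samples

1162


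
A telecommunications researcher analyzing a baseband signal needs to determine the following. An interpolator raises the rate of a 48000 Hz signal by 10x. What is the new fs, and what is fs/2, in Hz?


Step 1 — output sample rate after interpolation by L:
fs_out = L * fs_in = 10 * 48000 = 480000 Hz

Step 2 — Nyquist frequency of the output stream:
f_Nyq = fs_out / 2 = 480000 / 2 = 240000.0 Hz

fs_out = 480000 Hz; f_Nyquist = 240000.0 Hz


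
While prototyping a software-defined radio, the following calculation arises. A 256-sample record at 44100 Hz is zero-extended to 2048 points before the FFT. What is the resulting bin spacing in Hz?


Frequency resolution after zero-padding:
N_padded = 256 * 8 = 2048
df = fs / N_padded
   = 44100 / 2048
   = 21.5332 Hz

21.5332 Hz


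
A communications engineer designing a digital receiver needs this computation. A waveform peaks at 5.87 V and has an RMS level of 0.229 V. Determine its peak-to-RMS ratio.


Crest factor is the ratio of peak to RMS:
CF = V_peak / V_rms
   = 5.87 / 0.229
   = 25.6332

25.6332


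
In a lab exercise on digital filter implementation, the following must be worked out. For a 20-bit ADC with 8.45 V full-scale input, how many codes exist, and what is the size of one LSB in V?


Step 1 — number of quantization levels:
L = 2^N = 2^20 = 1048576

Step 2 — LSB step size:
delta = Vfs / L
      = 8.45 / 1048576
      = 8.06e-06 V

Levels = 1048576; step size = 8.06e-06 V


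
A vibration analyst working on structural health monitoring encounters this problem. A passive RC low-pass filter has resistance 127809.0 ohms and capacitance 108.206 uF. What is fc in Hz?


Cutoff frequency of a first-order RC filter:
fc = 1 / (2 * pi * R * C)
C = 108.206 uF = 0.000108206 F
fc = 1 / (2 * pi * 127809.0 * 0.000108206)
   = 1 / 86.894571951905
   = 0.011508 Hz

0.011508 Hz


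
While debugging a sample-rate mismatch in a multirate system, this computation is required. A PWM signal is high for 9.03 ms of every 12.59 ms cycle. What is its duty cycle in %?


Duty cycle as a percentage:
DC = (t_on / T) * 100
   = (9.03 / 12.59) * 100
   = 0.717236 * 100
   = 71.72 %

71.72 %


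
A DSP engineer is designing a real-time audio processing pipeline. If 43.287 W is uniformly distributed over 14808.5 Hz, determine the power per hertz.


Power spectral density:
PSD = P / BW
    = 43.287 / 14808.5
    = 0.00292312 W/Hz

0.00292312 W/Hz


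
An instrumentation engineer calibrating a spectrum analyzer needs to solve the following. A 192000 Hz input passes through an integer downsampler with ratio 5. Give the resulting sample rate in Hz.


Decimation reduces the sample rate:
fs_out = fs_in / M
       = 192000 / 5
       = 38400.0 Hz

38400.0 Hz


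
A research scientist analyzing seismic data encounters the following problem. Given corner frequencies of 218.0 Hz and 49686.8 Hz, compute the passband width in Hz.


Bandwidth is the difference of -3dB frequencies:
BW = f_high - f_low
   = 49686.8 - 218.0
   = 49468.8 Hz

49468.8 Hz


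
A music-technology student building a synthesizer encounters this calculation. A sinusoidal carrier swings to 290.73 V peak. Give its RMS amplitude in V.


RMS voltage for a sinusoidal waveform:
V_rms = V_peak / sqrt(2)
      = 290.73 / 1.414214
      = 205.577 V

205.577 V


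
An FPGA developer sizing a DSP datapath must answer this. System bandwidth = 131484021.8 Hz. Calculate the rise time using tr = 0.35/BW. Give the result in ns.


Rise time from bandwidth relationship:
tr = 0.35 / BW
   = 0.35 / 131484021.8
   = 2.661920401e-09 s
   = 2.6619 ns

2.6619 ns


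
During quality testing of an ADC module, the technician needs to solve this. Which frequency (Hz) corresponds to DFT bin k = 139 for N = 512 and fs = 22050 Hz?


Frequency of DFT bin k:
f_k = k * fs / N
    = 139 * 22050 / 512
    = 3064950 / 512
    = 5986.23 Hz

5986.23 Hz


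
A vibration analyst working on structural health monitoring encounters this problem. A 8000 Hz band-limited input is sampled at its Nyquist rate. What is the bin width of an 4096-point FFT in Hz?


Step 1 — Nyquist sampling rate:
fs = 2 * fmax = 2 * 8000 = 16000 Hz

Step 2 — DFT bin spacing:
df = fs / N = 16000 / 4096 = 3.9062 Hz

3.9062 Hz
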